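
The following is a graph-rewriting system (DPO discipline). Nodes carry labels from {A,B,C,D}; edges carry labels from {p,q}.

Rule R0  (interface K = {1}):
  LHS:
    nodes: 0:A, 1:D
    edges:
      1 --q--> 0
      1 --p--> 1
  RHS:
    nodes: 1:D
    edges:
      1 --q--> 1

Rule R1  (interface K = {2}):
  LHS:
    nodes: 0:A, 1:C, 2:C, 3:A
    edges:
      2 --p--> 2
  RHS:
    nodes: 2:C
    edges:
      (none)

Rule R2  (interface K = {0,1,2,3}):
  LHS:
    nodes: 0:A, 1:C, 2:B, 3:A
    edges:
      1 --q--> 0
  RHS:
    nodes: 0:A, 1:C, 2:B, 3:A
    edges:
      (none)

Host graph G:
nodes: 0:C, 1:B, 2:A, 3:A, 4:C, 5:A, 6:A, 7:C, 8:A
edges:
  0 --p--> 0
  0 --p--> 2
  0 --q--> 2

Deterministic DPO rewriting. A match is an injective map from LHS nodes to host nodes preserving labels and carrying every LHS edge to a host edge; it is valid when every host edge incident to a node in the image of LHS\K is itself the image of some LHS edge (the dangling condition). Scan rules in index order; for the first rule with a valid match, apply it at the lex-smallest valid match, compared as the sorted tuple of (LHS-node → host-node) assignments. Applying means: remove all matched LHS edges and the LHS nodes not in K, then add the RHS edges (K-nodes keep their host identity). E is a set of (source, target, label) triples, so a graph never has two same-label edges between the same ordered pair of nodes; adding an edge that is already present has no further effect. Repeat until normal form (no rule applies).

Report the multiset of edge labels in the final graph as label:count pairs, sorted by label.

initial: |V|=9 |E|=3  E = 0-p->0 0-p->2 0-q->2
step 1: apply R1 at {0↦3, 1↦4, 2↦0, 3↦5}  → |V|=6 |E|=2  E = 0-p->2 0-q->2
step 2: apply R2 at {0↦2, 1↦0, 2↦1, 3↦6}  → |V|=6 |E|=1  E = 0-p->2
final graph: no rule applies after step 2
NF edges: [(0, 2, 'p')]

Answer: p:1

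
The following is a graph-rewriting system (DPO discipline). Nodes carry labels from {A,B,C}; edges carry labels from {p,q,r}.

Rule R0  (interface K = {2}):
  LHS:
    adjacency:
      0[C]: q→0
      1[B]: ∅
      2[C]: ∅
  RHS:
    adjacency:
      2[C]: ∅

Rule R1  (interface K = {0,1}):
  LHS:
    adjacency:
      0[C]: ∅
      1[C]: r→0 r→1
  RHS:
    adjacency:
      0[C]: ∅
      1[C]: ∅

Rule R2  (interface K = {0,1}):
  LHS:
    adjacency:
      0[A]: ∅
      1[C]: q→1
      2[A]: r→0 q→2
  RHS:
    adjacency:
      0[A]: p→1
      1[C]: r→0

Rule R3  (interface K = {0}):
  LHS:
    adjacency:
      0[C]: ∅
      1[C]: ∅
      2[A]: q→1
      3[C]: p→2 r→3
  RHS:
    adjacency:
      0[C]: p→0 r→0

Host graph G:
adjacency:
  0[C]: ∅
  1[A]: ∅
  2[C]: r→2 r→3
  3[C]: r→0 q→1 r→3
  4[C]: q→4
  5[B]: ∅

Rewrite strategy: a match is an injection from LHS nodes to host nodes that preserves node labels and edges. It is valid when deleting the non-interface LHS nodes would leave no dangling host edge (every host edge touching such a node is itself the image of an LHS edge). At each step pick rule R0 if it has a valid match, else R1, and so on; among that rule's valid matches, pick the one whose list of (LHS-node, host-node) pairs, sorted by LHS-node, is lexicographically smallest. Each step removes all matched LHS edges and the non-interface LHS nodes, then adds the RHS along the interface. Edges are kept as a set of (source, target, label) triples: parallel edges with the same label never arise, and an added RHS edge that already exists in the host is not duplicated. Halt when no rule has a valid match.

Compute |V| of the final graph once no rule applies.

start.  V:6 E:6  edges: 2-r->2 2-r->3 3-r->0 3-q->1 3-r->3 4-q->4
1. fire R0 via {0↦4, 1↦5, 2↦0}  →  V:4 E:5  edges: 2-r->2 2-r->3 3-r->0 3-q->1 3-r->3
2. fire R1 via {0↦0, 1↦3}  →  V:4 E:3  edges: 2-r->2 2-r->3 3-q->1
3. fire R1 via {0↦3, 1↦2}  →  V:4 E:1  edges: 3-q->1
final graph: no rule applies after step 3
NF nodes: {0:C, 1:A, 2:C, 3:C}

Answer: 4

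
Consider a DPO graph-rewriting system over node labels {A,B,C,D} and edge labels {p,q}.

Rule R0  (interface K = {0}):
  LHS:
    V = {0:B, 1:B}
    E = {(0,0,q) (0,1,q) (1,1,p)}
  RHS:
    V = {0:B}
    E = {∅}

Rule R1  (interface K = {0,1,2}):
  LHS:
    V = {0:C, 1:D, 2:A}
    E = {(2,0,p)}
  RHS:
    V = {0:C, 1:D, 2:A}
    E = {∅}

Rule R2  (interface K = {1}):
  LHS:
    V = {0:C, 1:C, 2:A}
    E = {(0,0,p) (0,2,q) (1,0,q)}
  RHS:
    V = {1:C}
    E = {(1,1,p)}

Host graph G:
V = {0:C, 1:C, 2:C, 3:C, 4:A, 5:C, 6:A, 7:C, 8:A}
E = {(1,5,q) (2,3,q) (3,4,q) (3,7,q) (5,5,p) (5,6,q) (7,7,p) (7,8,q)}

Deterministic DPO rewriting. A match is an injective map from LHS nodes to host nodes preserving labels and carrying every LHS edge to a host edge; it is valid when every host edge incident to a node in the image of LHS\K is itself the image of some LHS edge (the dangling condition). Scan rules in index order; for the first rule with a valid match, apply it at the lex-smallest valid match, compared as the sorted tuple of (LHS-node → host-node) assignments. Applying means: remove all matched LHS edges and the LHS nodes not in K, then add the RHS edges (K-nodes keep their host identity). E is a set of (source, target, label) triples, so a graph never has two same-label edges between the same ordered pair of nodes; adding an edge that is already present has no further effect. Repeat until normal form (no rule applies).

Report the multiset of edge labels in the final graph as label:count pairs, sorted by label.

Answer: p:2

Derivation:
initial: |V|=9 |E|=8  E = 1-q->5 2-q->3 3-q->4 3-q->7 5-p->5 5-q->6 7-p->7 7-q->8
step 1: apply R2 at {0↦5, 1↦1, 2↦6}  → |V|=7 |E|=6  E = 1-p->1 2-q->3 3-q->4 3-q->7 7-p->7 7-q->8
step 2: apply R2 at {0↦7, 1↦3, 2↦8}  → |V|=5 |E|=4  E = 1-p->1 2-q->3 3-p->3 3-q->4
step 3: apply R2 at {0↦3, 1↦2, 2↦4}  → |V|=3 |E|=2  E = 1-p->1 2-p->2
final graph: no rule applies after step 3
NF edges: [(1, 1, 'p'), (2, 2, 'p')]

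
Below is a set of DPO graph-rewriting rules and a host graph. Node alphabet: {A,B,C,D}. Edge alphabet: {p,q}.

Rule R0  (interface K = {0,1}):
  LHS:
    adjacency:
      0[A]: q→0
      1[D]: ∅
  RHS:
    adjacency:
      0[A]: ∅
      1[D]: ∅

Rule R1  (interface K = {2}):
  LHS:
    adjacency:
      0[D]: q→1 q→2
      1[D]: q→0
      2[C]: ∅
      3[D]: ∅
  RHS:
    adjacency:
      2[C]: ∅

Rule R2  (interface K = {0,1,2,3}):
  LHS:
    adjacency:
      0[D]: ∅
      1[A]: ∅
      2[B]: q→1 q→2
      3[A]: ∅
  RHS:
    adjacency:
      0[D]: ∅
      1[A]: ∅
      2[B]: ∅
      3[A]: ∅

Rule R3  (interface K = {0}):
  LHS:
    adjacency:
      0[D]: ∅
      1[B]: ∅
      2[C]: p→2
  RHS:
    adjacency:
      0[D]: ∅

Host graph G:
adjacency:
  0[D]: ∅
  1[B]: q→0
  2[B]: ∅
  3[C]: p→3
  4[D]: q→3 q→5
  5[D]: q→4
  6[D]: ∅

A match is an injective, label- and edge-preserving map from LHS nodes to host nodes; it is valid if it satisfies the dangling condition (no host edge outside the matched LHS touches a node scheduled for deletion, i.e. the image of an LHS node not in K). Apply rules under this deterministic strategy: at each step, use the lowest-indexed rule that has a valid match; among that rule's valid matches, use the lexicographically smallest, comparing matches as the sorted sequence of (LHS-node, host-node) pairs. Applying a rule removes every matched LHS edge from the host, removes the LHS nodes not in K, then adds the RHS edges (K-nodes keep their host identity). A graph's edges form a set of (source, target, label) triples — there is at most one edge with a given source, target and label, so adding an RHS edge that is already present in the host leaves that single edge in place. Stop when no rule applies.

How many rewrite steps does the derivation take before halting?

Answer: 2

Steps:
start.  V:7 E:5  edges: 1-q->0 3-p->3 4-q->3 4-q->5 5-q->4
1. fire R1 via {0↦4, 1↦5, 2↦3, 3↦6}  →  V:4 E:2  edges: 1-q->0 3-p->3
2. fire R3 via {0↦0, 1↦2, 2↦3}  →  V:2 E:1  edges: 1-q->0
final graph: no rule applies after step 2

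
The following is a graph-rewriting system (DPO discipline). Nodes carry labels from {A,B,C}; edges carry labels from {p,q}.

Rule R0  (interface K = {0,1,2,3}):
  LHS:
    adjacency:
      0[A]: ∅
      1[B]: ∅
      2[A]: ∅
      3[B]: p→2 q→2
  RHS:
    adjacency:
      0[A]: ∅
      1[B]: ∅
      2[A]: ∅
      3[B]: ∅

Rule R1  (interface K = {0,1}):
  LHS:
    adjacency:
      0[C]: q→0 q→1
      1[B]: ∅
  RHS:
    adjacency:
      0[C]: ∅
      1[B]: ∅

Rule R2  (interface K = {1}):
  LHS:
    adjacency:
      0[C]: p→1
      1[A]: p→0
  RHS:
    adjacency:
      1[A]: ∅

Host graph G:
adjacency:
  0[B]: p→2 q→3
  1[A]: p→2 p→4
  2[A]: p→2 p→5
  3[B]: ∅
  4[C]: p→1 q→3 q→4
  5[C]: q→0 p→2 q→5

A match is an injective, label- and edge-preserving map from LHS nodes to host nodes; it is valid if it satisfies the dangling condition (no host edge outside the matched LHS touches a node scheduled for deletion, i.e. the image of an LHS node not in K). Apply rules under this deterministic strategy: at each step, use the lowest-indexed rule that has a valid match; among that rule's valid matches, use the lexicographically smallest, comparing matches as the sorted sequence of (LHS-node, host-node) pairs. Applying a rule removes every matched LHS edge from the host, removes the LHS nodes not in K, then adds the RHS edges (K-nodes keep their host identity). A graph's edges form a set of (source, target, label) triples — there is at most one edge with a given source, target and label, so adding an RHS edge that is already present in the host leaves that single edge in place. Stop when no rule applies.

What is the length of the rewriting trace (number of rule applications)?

Answer: 4

Rewrite trace:
start.  V:6 E:12  edges: 0-p->2 0-q->3 1-p->2 1-p->4 2-p->2 2-p->5 4-p->1 4-q->3 4-q->4 5-q->0 5-p->2 5-q->5
1. fire R1 via {0↦4, 1↦3}  →  V:6 E:10  edges: 0-p->2 0-q->3 1-p->2 1-p->4 2-p->2 2-p->5 4-p->1 5-q->0 5-p->2 5-q->5
2. fire R1 via {0↦5, 1↦0}  →  V:6 E:8  edges: 0-p->2 0-q->3 1-p->2 1-p->4 2-p->2 2-p->5 4-p->1 5-p->2
3. fire R2 via {0↦4, 1↦1}  →  V:5 E:6  edges: 0-p->2 0-q->3 1-p->2 2-p->2 2-p->5 5-p->2
4. fire R2 via {0↦5, 1↦2}  →  V:4 E:4  edges: 0-p->2 0-q->3 1-p->2 2-p->2
halt: no rule applies after step 4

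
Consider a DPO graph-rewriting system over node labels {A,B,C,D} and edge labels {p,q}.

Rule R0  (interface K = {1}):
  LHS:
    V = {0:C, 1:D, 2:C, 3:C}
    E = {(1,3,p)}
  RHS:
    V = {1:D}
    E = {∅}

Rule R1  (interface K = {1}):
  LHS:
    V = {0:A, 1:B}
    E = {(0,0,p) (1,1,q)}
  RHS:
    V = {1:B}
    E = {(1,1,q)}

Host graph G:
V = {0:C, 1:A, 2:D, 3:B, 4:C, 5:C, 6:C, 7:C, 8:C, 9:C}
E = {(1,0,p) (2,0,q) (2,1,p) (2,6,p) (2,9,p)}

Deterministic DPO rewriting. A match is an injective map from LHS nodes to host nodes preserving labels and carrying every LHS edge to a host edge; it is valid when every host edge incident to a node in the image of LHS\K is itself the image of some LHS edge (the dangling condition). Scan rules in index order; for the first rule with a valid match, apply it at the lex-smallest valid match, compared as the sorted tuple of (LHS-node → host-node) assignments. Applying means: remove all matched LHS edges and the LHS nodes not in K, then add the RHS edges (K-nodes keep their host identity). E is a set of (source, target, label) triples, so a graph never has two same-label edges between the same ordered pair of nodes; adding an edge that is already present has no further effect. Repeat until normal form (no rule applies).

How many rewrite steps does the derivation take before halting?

Answer: 2

Derivation:
start.  V:10 E:5  edges: 1-p->0 2-q->0 2-p->1 2-p->6 2-p->9
1. fire R0 via {0↦4, 1↦2, 2↦5, 3↦6}  →  V:7 E:4  edges: 1-p->0 2-q->0 2-p->1 2-p->9
2. fire R0 via {0↦7, 1↦2, 2↦8, 3↦9}  →  V:4 E:3  edges: 1-p->0 2-q->0 2-p->1
final graph: no rule applies after step 2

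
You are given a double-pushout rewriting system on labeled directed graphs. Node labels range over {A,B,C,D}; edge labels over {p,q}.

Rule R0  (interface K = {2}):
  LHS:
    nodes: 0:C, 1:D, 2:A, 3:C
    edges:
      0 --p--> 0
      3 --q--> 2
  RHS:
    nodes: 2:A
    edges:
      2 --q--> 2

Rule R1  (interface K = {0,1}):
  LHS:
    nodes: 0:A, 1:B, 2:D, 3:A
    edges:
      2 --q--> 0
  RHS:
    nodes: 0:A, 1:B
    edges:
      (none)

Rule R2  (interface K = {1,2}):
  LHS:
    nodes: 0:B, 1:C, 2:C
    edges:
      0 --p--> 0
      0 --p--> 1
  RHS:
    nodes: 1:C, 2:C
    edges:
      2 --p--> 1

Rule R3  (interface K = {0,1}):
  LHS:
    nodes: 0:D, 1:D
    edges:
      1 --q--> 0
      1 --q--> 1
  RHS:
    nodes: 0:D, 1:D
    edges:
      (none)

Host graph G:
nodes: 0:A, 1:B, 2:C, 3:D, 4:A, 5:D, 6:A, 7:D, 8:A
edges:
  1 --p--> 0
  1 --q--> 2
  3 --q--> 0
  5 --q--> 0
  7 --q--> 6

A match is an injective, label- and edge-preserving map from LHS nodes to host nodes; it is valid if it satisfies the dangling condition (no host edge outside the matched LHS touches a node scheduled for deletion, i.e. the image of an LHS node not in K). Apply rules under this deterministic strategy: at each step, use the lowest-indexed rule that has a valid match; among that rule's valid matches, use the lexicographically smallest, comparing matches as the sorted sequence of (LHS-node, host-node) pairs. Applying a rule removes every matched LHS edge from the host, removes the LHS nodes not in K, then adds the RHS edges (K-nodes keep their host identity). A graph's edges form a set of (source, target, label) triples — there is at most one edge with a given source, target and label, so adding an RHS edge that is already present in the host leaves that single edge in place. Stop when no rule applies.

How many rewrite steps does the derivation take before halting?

Answer: 2

Derivation:
initial: |V|=9 |E|=5  E = 1-p->0 1-q->2 3-q->0 5-q->0 7-q->6
step 1: apply R1 at {0↦0, 1↦1, 2↦3, 3↦4}  → |V|=7 |E|=4  E = 1-p->0 1-q->2 5-q->0 7-q->6
step 2: apply R1 at {0↦0, 1↦1, 2↦5, 3↦8}  → |V|=5 |E|=3  E = 1-p->0 1-q->2 7-q->6
halt: no rule applies after step 2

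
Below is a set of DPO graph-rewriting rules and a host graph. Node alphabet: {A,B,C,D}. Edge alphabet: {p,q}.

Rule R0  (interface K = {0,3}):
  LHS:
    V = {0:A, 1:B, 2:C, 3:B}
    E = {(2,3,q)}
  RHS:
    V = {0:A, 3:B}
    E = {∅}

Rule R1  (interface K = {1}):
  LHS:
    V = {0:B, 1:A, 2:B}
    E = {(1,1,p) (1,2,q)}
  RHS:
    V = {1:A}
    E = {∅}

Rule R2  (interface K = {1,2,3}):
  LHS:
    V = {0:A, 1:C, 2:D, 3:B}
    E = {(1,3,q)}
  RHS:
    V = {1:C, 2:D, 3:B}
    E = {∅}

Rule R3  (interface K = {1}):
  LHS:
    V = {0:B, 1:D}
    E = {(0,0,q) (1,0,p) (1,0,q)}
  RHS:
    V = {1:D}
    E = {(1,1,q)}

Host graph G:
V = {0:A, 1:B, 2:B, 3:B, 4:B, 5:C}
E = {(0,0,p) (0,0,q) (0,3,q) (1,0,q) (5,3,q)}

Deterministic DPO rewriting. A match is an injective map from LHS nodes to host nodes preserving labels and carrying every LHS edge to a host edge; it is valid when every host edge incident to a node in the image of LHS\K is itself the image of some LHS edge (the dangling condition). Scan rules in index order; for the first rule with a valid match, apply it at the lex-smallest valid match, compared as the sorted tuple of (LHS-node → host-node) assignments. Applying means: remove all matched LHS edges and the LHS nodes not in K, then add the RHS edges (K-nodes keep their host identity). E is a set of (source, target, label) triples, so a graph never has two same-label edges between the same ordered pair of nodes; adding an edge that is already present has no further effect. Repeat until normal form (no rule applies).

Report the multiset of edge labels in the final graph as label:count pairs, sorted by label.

initial: |V|=6 |E|=5  E = 0-p->0 0-q->0 0-q->3 1-q->0 5-q->3
step 1: apply R0 at {0↦0, 1↦2, 2↦5, 3↦3}  → |V|=4 |E|=4  E = 0-p->0 0-q->0 0-q->3 1-q->0
step 2: apply R1 at {0↦4, 1↦0, 2↦3}  → |V|=2 |E|=2  E = 0-q->0 1-q->0
halt: no rule applies after step 2
NF edges: [(0, 0, 'q'), (1, 0, 'q')]

Answer: q:2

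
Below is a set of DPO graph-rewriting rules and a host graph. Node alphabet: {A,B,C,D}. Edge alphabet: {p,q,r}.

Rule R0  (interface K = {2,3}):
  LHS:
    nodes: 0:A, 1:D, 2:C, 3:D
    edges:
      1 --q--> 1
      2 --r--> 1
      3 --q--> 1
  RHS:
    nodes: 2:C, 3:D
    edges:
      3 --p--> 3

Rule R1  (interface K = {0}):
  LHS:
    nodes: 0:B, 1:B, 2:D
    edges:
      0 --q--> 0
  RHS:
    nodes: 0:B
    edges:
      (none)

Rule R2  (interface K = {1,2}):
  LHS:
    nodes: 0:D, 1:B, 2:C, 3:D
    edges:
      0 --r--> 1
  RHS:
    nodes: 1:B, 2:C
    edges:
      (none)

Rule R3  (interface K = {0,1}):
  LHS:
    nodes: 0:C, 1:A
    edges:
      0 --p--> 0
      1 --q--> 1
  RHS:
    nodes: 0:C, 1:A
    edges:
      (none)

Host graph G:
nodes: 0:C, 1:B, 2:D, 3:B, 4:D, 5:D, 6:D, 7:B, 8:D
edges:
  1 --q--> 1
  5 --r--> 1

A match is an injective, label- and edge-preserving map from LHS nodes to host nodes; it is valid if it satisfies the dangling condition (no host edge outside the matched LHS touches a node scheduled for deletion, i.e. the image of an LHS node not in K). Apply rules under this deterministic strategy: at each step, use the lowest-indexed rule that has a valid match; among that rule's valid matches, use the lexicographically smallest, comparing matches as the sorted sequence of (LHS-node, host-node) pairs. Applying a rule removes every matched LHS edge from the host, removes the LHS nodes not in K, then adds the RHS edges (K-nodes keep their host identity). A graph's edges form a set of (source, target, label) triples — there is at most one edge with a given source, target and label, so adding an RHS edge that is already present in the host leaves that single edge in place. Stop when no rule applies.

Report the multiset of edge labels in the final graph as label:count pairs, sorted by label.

Answer: (no edges)

Steps:
[0] host  ⇒  9 nodes, 2 edges  {1-q->1 5-r->1}
[1] R1 @ {0↦1, 1↦3, 2↦2}  ⇒  7 nodes, 1 edges  {5-r->1}
[2] R2 @ {0↦5, 1↦1, 2↦0, 3↦4}  ⇒  5 nodes, 0 edges  {∅}
halt: no rule applies after step 2
NF edges: []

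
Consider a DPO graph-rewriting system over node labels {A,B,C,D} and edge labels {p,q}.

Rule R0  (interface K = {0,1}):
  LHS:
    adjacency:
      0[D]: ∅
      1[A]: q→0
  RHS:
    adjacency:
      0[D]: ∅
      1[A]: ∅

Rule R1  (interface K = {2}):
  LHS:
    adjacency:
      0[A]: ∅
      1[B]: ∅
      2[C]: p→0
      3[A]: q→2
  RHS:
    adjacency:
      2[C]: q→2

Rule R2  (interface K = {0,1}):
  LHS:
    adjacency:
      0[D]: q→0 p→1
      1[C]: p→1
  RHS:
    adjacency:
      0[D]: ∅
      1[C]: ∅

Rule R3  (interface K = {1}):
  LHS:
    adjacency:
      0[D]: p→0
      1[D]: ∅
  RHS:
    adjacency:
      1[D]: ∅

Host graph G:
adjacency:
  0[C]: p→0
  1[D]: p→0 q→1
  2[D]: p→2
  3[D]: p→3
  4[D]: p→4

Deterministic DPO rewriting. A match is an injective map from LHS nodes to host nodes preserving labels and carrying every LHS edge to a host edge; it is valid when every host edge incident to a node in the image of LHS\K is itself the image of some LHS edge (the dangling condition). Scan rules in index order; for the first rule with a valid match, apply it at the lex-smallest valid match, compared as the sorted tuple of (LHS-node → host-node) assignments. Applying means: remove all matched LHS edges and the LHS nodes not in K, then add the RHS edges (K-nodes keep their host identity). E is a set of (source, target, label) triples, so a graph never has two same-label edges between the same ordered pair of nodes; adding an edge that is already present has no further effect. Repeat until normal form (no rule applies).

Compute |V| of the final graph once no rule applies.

Answer: 2

Derivation:
[0] host  ⇒  5 nodes, 6 edges  {0-p->0 1-p->0 1-q->1 2-p->2 3-p->3 4-p->4}
[1] R2 @ {0↦1, 1↦0}  ⇒  5 nodes, 3 edges  {2-p->2 3-p->3 4-p->4}
[2] R3 @ {0↦2, 1↦1}  ⇒  4 nodes, 2 edges  {3-p->3 4-p->4}
[3] R3 @ {0↦3, 1↦1}  ⇒  3 nodes, 1 edges  {4-p->4}
[4] R3 @ {0↦4, 1↦1}  ⇒  2 nodes, 0 edges  {∅}
normal form: no rule applies after step 4
NF nodes: {0:C, 1:D}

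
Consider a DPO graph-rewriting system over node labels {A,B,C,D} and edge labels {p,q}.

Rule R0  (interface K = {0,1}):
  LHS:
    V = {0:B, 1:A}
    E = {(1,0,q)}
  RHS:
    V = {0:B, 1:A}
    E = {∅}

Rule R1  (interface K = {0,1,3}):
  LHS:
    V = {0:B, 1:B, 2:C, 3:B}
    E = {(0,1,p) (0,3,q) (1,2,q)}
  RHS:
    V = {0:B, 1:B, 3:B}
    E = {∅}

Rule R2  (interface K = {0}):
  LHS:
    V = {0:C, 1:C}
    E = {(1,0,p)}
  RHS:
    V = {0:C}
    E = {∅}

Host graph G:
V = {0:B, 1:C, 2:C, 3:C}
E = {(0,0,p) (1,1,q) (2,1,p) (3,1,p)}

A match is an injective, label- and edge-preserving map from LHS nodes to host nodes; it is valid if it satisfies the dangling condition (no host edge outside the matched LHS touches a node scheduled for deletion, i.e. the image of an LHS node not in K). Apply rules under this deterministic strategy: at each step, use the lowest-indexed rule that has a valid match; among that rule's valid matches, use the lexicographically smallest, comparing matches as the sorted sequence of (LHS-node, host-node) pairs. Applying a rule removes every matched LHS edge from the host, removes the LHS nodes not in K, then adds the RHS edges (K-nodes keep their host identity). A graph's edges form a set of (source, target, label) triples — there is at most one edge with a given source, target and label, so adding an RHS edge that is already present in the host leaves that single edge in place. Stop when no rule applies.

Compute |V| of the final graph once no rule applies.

Answer: 2

Steps:
start.  V:4 E:4  edges: 0-p->0 1-q->1 2-p->1 3-p->1
1. fire R2 via {0↦1, 1↦2}  →  V:3 E:3  edges: 0-p->0 1-q->1 3-p->1
2. fire R2 via {0↦1, 1↦3}  →  V:2 E:2  edges: 0-p->0 1-q->1
final graph: no rule applies after step 2
NF nodes: {0:B, 1:C}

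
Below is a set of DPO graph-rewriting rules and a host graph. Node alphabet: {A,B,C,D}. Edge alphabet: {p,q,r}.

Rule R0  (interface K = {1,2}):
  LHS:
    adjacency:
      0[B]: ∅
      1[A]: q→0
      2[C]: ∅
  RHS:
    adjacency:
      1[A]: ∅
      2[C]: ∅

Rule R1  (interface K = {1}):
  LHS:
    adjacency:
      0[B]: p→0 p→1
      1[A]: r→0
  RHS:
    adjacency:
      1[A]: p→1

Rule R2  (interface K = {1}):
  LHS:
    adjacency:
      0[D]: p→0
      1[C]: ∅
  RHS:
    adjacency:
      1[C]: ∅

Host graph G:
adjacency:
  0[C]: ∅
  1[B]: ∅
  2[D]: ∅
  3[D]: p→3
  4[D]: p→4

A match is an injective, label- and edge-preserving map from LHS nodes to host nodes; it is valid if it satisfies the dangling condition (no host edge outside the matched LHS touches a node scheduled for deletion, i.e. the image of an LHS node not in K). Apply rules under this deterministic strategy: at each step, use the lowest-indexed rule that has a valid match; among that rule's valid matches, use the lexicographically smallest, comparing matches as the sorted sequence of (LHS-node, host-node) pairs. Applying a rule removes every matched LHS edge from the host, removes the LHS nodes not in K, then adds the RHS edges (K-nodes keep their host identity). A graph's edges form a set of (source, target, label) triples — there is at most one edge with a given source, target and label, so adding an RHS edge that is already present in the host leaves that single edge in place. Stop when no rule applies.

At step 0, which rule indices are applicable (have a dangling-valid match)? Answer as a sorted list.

R0: no valid match — LHS pattern not found
R1: no valid match — LHS pattern not found
R2: 2 valid matches — {0↦3, 1↦0}, {0↦4, 1↦0}

Answer: [R2]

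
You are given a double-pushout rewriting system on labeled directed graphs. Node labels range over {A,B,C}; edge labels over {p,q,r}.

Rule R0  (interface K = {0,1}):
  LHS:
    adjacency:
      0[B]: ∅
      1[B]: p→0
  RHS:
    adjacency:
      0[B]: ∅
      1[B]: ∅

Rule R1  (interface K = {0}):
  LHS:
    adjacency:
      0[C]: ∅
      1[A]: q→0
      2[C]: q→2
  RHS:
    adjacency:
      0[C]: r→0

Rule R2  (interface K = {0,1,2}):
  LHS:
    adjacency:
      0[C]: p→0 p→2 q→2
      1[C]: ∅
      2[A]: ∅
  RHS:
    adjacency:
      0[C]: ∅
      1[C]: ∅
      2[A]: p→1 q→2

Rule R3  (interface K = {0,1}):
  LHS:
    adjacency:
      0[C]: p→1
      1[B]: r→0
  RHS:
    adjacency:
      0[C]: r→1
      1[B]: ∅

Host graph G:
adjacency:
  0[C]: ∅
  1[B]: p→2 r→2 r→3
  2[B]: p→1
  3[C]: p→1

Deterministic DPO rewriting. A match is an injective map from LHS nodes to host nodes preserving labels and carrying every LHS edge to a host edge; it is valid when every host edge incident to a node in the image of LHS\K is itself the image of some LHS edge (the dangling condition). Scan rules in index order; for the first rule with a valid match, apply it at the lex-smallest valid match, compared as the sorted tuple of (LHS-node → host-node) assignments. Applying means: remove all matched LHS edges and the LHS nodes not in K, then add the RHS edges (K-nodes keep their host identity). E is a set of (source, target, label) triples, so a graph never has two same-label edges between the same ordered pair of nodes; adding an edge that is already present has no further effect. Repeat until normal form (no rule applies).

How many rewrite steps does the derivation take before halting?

start.  V:4 E:5  edges: 1-p->2 1-r->2 1-r->3 2-p->1 3-p->1
1. fire R0 via {0↦1, 1↦2}  →  V:4 E:4  edges: 1-p->2 1-r->2 1-r->3 3-p->1
2. fire R0 via {0↦2, 1↦1}  →  V:4 E:3  edges: 1-r->2 1-r->3 3-p->1
3. fire R3 via {0↦3, 1↦1}  →  V:4 E:2  edges: 1-r->2 3-r->1
final graph: no rule applies after step 3

Answer: 3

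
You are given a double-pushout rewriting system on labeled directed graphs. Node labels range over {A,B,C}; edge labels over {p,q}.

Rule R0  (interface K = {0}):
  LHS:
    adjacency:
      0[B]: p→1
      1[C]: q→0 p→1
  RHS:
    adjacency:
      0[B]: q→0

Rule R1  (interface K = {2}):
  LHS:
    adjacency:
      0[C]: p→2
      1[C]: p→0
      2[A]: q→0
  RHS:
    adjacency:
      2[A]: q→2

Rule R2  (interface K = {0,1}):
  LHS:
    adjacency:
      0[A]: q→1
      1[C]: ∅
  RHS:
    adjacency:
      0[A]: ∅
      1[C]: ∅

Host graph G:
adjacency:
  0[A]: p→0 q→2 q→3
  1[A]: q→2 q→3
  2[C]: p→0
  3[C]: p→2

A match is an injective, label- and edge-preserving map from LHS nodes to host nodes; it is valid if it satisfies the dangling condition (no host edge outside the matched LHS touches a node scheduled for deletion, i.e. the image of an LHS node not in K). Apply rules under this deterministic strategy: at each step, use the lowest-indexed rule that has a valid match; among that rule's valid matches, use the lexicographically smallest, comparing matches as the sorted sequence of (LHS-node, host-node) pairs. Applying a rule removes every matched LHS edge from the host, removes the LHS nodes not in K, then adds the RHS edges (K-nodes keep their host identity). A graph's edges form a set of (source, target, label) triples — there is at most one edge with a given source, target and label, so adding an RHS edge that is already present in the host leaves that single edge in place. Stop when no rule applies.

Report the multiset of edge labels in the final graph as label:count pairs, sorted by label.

Answer: p:3

Steps:
start.  V:4 E:7  edges: 0-p->0 0-q->2 0-q->3 1-q->2 1-q->3 2-p->0 3-p->2
1. fire R2 via {0↦0, 1↦2}  →  V:4 E:6  edges: 0-p->0 0-q->3 1-q->2 1-q->3 2-p->0 3-p->2
2. fire R2 via {0↦0, 1↦3}  →  V:4 E:5  edges: 0-p->0 1-q->2 1-q->3 2-p->0 3-p->2
3. fire R2 via {0↦1, 1↦2}  →  V:4 E:4  edges: 0-p->0 1-q->3 2-p->0 3-p->2
4. fire R2 via {0↦1, 1↦3}  →  V:4 E:3  edges: 0-p->0 2-p->0 3-p->2
halt: no rule applies after step 4
NF edges: [(0, 0, 'p'), (2, 0, 'p'), (3, 2, 'p')]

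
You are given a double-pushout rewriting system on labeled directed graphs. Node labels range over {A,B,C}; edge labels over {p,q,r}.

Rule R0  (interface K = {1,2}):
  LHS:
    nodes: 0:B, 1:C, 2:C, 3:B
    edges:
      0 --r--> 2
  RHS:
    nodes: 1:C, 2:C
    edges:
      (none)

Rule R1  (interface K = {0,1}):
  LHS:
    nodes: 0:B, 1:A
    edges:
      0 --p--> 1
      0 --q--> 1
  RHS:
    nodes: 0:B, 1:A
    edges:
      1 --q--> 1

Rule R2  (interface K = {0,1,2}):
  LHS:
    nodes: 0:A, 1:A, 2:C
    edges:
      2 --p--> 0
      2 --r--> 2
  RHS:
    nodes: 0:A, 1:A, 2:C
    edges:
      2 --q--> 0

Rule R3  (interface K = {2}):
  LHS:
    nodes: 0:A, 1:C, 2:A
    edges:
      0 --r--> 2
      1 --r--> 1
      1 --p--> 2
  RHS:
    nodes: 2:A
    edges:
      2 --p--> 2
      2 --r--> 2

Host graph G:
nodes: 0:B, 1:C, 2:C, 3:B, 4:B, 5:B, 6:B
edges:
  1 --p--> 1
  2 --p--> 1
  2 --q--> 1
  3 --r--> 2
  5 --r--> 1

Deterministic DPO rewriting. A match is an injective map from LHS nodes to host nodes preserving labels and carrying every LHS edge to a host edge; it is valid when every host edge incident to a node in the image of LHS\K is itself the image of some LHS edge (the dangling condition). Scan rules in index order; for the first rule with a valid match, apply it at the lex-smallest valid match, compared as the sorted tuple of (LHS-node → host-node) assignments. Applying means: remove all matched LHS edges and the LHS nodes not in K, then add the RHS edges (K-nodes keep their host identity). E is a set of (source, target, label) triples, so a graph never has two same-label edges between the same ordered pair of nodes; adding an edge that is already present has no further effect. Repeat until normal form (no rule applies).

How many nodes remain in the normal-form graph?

[0] host  ⇒  7 nodes, 5 edges  {1-p->1 2-p->1 2-q->1 3-r->2 5-r->1}
[1] R0 @ {0↦3, 1↦1, 2↦2, 3↦0}  ⇒  5 nodes, 4 edges  {1-p->1 2-p->1 2-q->1 5-r->1}
[2] R0 @ {0↦5, 1↦2, 2↦1, 3↦4}  ⇒  3 nodes, 3 edges  {1-p->1 2-p->1 2-q->1}
final graph: no rule applies after step 2
NF nodes: {1:C, 2:C, 6:B}

Answer: 3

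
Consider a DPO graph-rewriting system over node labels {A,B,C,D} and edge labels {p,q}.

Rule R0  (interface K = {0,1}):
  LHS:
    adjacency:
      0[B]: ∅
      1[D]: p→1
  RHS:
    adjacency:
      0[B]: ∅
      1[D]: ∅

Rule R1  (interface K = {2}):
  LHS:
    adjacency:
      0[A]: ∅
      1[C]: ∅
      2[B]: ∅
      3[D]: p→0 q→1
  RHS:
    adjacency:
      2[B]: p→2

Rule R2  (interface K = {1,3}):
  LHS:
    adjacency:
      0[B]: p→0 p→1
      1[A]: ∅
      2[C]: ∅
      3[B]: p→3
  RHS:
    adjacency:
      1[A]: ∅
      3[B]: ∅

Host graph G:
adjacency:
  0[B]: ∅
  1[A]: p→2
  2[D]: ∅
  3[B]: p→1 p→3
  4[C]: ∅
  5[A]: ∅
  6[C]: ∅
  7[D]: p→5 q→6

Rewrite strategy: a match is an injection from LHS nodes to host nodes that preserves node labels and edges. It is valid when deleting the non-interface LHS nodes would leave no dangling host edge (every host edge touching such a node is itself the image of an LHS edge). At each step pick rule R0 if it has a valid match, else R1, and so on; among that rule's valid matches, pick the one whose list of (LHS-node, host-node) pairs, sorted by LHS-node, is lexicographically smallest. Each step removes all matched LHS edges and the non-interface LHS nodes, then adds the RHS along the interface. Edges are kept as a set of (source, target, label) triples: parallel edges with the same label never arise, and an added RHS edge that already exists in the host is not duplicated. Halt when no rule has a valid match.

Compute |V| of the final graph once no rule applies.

[0] host  ⇒  8 nodes, 5 edges  {1-p->2 3-p->1 3-p->3 7-p->5 7-q->6}
[1] R1 @ {0↦5, 1↦6, 2↦0, 3↦7}  ⇒  5 nodes, 4 edges  {0-p->0 1-p->2 3-p->1 3-p->3}
[2] R2 @ {0↦3, 1↦1, 2↦4, 3↦0}  ⇒  3 nodes, 1 edges  {1-p->2}
normal form: no rule applies after step 2
NF nodes: {0:B, 1:A, 2:D}

Answer: 3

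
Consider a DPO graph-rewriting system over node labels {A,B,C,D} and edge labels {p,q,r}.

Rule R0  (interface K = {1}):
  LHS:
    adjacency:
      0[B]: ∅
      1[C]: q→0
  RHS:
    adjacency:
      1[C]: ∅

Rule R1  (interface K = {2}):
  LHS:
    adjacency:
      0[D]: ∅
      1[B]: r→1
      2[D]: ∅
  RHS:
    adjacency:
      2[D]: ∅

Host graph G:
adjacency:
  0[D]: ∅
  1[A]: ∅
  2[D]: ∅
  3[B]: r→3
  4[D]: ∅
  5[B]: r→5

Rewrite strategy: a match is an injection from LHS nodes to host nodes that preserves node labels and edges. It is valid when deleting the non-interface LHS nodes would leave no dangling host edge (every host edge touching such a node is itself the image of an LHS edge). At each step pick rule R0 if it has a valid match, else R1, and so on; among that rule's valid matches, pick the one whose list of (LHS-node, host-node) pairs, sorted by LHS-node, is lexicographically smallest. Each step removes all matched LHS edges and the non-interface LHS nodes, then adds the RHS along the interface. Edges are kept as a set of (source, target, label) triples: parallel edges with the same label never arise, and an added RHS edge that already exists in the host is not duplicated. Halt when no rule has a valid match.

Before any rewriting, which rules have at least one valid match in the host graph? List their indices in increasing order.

R0: no valid match — LHS pattern not found
R1: 12 valid matches — {0↦0, 1↦3, 2↦2}, {0↦0, 1↦3, 2↦4}, {0↦0, 1↦5, 2↦2} (+9 more)

Answer: [R1]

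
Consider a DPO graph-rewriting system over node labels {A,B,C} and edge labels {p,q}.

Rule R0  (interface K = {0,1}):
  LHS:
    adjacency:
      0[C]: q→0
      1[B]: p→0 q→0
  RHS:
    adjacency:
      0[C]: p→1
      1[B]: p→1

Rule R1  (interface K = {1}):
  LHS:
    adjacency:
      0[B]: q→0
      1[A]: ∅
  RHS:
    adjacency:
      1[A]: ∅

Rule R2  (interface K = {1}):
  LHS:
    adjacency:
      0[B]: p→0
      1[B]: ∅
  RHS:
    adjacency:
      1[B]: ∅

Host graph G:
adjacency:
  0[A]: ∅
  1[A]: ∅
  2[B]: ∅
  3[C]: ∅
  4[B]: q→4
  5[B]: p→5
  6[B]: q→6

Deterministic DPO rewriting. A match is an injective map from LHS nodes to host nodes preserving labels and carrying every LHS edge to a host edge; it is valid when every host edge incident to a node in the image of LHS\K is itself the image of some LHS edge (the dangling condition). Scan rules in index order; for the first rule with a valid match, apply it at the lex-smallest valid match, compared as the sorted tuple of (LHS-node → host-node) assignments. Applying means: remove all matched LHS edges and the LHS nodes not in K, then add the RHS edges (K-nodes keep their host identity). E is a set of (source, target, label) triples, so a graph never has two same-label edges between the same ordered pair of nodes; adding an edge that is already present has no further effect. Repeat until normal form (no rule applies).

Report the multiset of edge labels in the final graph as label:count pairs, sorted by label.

initial: |V|=7 |E|=3  E = 4-q->4 5-p->5 6-q->6
step 1: apply R1 at {0↦4, 1↦0}  → |V|=6 |E|=2  E = 5-p->5 6-q->6
step 2: apply R1 at {0↦6, 1↦0}  → |V|=5 |E|=1  E = 5-p->5
step 3: apply R2 at {0↦5, 1↦2}  → |V|=4 |E|=0  E = ∅
halt: no rule applies after step 3
NF edges: []

Answer: (no edges)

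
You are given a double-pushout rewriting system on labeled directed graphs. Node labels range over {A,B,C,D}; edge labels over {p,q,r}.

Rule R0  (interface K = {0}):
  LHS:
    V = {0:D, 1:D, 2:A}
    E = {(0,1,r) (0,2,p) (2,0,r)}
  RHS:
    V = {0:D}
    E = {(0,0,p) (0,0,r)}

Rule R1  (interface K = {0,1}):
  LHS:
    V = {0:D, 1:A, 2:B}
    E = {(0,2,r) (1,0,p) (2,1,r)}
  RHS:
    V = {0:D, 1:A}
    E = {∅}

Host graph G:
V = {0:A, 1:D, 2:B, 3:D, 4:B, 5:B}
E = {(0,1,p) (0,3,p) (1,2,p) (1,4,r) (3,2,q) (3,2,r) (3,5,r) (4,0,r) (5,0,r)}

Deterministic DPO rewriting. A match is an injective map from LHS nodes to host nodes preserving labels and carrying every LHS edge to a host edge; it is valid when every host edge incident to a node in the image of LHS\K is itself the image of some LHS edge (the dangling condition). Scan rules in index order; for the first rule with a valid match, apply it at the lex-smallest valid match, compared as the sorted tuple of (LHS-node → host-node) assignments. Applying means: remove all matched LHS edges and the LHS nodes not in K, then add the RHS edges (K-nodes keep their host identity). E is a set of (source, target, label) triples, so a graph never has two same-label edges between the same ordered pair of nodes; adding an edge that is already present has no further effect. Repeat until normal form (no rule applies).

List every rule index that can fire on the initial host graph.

Answer: [R1]

Rewrite trace:
R0: no valid match — LHS pattern not found
R1: 2 valid matches — {0↦1, 1↦0, 2↦4}, {0↦3, 1↦0, 2↦5}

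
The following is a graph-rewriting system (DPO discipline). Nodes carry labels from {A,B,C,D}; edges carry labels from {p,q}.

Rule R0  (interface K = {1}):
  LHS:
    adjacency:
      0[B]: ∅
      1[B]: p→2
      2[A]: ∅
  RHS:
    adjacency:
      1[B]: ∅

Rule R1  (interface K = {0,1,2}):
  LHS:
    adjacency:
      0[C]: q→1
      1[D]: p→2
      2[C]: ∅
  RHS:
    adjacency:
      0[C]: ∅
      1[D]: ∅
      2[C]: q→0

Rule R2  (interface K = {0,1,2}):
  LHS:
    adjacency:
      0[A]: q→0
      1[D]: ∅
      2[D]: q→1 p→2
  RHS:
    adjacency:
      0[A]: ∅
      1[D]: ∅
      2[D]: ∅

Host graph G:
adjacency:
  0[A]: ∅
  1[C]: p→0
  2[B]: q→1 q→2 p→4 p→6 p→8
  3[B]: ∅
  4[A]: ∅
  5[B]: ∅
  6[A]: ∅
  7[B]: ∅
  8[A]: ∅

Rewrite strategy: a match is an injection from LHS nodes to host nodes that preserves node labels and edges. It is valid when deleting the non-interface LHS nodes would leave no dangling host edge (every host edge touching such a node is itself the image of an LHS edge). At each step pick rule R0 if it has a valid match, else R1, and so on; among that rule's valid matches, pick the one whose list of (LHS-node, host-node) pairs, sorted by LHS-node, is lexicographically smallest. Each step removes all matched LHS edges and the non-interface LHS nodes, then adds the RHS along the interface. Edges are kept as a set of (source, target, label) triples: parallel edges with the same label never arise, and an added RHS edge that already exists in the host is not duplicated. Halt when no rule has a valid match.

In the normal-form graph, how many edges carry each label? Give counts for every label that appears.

start.  V:9 E:6  edges: 1-p->0 2-q->1 2-q->2 2-p->4 2-p->6 2-p->8
1. fire R0 via {0↦3, 1↦2, 2↦4}  →  V:7 E:5  edges: 1-p->0 2-q->1 2-q->2 2-p->6 2-p->8
2. fire R0 via {0↦5, 1↦2, 2↦6}  →  V:5 E:4  edges: 1-p->0 2-q->1 2-q->2 2-p->8
3. fire R0 via {0↦7, 1↦2, 2↦8}  →  V:3 E:3  edges: 1-p->0 2-q->1 2-q->2
normal form: no rule applies after step 3
NF edges: [(1, 0, 'p'), (2, 1, 'q'), (2, 2, 'q')]

Answer: p:1 q:2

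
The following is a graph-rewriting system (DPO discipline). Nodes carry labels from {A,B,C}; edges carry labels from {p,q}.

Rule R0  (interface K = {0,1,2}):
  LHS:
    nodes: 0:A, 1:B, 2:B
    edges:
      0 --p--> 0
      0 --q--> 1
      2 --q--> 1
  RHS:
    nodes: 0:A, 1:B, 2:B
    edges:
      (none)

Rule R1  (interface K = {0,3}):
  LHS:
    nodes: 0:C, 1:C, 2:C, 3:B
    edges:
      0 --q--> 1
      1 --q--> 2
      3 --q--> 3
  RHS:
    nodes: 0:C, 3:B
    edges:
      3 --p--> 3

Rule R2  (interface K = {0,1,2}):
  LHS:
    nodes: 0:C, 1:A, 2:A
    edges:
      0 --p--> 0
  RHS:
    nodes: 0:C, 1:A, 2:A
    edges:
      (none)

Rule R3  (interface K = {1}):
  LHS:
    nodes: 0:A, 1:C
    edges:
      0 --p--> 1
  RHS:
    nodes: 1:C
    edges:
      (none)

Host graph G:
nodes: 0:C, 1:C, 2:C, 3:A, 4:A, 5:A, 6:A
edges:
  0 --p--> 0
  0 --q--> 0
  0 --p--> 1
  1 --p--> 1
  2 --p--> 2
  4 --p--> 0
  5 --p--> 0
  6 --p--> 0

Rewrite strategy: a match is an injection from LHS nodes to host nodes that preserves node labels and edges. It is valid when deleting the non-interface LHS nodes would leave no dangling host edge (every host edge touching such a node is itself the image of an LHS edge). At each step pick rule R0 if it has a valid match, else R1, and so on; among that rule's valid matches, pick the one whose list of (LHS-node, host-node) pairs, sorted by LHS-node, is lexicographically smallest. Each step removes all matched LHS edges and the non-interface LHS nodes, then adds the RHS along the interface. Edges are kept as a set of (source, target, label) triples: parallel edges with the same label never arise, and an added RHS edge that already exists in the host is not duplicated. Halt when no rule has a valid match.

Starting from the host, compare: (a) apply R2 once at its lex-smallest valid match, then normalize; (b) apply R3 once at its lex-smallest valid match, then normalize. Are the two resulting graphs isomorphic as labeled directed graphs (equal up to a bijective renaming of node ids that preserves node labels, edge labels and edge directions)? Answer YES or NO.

branch R2-first: apply at {0↦0, 1↦3, 2↦4} → |E|=7, then 5 more step(s) → NF |V|=4 |E|=2 V={0:C, 1:C, 2:C, 3:A} E=0-q->0 0-p->1
branch R3-first: apply at {0↦4, 1↦0} → |E|=7, then 5 more step(s) → NF |V|=4 |E|=2 V={0:C, 1:C, 2:C, 3:A} E=0-q->0 0-p->1
graphs isomorphic (equal up to label-preserving node renaming)

Answer: YES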